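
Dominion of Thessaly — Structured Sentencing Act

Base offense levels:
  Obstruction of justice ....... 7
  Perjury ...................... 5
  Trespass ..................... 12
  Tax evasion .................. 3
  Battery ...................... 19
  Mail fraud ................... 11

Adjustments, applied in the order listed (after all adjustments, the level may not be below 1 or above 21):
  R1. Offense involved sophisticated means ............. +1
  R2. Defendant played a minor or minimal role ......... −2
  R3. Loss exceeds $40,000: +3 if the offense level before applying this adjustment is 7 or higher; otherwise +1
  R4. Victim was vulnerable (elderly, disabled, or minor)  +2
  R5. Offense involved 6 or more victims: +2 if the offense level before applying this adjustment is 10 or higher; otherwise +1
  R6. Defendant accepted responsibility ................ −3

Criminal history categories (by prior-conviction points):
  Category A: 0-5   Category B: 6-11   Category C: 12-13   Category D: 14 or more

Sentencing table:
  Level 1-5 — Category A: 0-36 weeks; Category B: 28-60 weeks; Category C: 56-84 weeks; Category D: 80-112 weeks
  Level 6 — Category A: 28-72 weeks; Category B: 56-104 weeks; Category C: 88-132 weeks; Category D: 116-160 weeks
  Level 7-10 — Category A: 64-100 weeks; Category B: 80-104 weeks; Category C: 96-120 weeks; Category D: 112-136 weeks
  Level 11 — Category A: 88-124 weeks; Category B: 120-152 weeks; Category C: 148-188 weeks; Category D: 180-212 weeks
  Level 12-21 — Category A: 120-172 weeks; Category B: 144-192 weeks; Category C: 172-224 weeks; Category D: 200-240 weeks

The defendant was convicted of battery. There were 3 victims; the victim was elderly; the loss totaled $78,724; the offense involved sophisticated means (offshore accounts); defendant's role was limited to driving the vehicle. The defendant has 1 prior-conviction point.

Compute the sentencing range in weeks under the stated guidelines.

120-172 weeks

Base offense level for battery: 19.
R1 applies: 19 + 1 = 20.
R2 applies: 20 − 2 = 18.
R3 applies (level before this adjustment is 18 ≥ 7, so +3): 18 + 3 = 21.
R4 applies: 21 + 2 = 23.
R6 does not apply.
Level 23 exceeds the maximum of 21; capped at 21.
Final offense level: 21.
Criminal history: 1 prior point → Category A (0-5).
Level 21 falls in the 12-21 band.
Grid: Level 12-21 × Category A = 120-172 weeks.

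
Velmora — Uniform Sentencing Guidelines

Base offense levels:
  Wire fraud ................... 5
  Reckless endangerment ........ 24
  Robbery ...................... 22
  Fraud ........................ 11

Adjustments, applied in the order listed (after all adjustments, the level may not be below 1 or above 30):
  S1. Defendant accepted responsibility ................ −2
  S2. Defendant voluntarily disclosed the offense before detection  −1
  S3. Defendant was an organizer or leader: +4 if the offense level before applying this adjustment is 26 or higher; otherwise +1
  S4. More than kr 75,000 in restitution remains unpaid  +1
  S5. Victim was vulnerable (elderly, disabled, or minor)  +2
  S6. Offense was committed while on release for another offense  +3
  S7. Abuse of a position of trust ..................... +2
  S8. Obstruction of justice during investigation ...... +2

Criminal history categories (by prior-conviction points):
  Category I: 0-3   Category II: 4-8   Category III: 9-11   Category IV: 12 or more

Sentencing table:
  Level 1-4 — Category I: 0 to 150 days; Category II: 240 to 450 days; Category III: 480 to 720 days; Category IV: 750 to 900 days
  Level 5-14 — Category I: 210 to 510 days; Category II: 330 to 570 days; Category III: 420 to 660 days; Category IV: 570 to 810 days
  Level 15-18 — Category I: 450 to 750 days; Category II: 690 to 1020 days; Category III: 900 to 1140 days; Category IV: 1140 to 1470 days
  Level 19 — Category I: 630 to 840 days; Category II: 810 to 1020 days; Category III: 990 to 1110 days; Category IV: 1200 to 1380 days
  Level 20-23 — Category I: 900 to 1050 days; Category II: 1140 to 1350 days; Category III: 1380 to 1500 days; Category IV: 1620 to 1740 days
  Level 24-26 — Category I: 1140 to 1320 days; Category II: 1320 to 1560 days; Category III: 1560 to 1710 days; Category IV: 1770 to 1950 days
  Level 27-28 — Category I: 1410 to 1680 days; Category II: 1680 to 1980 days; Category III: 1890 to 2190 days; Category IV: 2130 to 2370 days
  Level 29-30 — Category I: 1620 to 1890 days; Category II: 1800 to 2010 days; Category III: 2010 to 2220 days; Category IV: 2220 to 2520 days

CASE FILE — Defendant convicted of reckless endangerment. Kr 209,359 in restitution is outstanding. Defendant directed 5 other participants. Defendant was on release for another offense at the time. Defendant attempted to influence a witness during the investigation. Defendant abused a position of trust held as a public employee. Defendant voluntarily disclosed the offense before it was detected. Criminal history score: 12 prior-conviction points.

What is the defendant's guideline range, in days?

Base offense level for reckless endangerment: 24.
S2 applies: 24 − 1 = 23.
S3 applies (level before this adjustment is 23 < 26, so +1): 23 + 1 = 24.
S4 applies: 24 + 1 = 25.
S6 applies: 25 + 3 = 28.
S7 applies: 28 + 2 = 30.
S8 applies: 30 + 2 = 32.
Level 32 exceeds the maximum of 30; capped at 30.
Final offense level: 30.
Criminal history: 12 prior points → Category IV (12+).
Level 30 falls in the 29-30 band.
Grid: Level 29-30 × Category IV = 2220-2520 days.

2220-2520 days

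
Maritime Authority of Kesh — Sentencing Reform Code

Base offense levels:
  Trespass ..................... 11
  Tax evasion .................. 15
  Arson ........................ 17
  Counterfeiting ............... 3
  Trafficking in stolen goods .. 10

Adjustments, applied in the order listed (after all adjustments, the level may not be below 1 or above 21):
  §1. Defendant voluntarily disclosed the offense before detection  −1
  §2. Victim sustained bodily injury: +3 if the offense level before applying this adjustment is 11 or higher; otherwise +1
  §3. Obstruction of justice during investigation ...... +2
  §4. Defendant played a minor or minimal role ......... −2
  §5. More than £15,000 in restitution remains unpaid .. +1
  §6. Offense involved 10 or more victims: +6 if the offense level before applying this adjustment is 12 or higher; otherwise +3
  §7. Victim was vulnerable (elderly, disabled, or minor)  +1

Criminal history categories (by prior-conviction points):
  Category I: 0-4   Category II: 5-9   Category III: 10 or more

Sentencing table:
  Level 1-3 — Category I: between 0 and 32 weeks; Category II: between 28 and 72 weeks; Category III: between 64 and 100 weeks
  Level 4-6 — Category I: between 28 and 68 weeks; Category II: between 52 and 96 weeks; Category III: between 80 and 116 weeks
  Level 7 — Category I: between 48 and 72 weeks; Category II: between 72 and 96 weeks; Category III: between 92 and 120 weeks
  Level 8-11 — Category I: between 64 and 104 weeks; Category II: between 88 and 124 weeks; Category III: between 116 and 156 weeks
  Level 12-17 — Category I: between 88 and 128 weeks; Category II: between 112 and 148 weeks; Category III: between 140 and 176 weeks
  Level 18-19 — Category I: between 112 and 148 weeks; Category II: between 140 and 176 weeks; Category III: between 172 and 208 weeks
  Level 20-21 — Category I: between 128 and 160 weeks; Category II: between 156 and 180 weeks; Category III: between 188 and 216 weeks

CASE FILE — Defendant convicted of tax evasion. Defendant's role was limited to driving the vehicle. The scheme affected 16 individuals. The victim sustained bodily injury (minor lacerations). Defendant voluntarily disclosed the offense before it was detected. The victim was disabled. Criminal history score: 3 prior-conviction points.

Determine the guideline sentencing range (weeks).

128-160 weeks

Base offense level for tax evasion: 15.
§1 applies: 15 − 1 = 14.
§2 applies (level before this adjustment is 14 ≥ 11, so +3): 14 + 3 = 17.
§3 does not apply.
§4 applies: 17 − 2 = 15.
§6 applies (level before this adjustment is 15 ≥ 12, so +6): 15 + 6 = 21.
§7 applies: 21 + 1 = 22.
Level 22 exceeds the maximum of 21; capped at 21.
Final offense level: 21.
Criminal history: 3 prior points → Category I (0-4).
Level 21 falls in the 20-21 band.
Grid: Level 20-21 × Category I = 128-160 weeks.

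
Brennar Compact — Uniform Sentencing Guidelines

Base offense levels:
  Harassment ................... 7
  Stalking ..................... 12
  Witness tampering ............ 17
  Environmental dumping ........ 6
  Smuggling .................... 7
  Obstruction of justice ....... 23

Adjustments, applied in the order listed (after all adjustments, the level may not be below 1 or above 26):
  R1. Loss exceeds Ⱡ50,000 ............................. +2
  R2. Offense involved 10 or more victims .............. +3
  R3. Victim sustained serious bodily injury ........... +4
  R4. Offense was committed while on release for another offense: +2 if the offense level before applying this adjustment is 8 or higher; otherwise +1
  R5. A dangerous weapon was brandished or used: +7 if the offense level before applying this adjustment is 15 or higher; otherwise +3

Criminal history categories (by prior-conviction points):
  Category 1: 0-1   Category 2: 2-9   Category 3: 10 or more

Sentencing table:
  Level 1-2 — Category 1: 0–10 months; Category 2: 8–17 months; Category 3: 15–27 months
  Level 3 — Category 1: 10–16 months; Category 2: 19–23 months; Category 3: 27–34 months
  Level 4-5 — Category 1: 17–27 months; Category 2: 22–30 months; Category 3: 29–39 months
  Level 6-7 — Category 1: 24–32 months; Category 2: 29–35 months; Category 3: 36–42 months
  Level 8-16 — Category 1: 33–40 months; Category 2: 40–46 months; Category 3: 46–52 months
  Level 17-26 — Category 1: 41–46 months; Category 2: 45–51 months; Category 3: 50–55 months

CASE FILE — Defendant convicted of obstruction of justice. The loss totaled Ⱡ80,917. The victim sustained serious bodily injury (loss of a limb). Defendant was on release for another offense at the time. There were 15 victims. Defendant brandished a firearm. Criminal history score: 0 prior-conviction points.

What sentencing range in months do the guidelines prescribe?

Base offense level for obstruction of justice: 23.
R1 applies: 23 + 2 = 25.
R2 applies: 25 + 3 = 28.
R3 applies: 28 + 4 = 32.
R4 applies (level before this adjustment is 32 ≥ 8, so +2): 32 + 2 = 34.
R5 applies (level before this adjustment is 34 ≥ 15, so +7): 34 + 7 = 41.
Level 41 exceeds the maximum of 26; capped at 26.
Final offense level: 26.
Criminal history: 0 prior points → Category 1 (0-1).
Level 26 falls in the 17-26 band.
Grid: Level 17-26 × Category 1 = 41-46 months.

41-46 months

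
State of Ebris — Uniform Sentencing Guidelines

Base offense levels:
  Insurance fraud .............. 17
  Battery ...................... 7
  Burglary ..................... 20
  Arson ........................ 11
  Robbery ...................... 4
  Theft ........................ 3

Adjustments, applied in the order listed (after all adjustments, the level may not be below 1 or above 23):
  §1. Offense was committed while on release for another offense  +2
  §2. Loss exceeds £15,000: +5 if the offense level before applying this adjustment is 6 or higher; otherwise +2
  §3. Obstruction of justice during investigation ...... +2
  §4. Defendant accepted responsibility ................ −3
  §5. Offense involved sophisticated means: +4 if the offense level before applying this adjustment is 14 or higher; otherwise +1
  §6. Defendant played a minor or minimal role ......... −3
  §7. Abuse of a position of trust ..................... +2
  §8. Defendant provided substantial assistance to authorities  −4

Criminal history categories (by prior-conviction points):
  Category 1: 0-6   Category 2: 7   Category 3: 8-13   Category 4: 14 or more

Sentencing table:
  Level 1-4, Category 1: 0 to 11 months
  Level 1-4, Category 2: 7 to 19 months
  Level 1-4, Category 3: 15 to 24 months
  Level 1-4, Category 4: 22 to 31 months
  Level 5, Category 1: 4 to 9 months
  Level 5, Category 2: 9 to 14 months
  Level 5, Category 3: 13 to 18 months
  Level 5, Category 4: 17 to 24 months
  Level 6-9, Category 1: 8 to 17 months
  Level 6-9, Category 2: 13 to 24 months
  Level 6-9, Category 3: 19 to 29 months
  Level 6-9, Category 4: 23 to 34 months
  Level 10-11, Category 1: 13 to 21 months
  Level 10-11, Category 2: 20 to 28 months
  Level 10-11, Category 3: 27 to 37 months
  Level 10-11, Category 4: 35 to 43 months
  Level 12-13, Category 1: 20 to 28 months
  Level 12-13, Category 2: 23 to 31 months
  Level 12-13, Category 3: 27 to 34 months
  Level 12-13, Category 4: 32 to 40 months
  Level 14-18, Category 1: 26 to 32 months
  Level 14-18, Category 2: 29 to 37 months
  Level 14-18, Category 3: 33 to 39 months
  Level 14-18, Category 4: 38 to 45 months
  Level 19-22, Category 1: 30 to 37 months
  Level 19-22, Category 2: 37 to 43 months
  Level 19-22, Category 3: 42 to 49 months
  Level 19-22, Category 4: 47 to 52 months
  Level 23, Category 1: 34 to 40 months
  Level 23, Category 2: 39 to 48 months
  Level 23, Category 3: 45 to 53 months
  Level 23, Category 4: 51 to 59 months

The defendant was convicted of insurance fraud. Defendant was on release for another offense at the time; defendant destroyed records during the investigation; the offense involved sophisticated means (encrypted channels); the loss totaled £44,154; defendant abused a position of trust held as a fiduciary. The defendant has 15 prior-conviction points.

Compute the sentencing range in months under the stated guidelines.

51-59 months

Base offense level for insurance fraud: 17.
§1 applies: 17 + 2 = 19.
§2 applies (level before this adjustment is 19 ≥ 6, so +5): 19 + 5 = 24.
§3 applies: 24 + 2 = 26.
§4 does not apply.
§5 applies (level before this adjustment is 26 ≥ 14, so +4): 26 + 4 = 30.
§7 applies: 30 + 2 = 32.
§8 does not apply.
Level 32 exceeds the maximum of 23; capped at 23.
Final offense level: 23.
Criminal history: 15 prior points → Category 4 (14+).
Level 23 falls in the 23 band.
Grid: Level 23 × Category 4 = 51-59 months.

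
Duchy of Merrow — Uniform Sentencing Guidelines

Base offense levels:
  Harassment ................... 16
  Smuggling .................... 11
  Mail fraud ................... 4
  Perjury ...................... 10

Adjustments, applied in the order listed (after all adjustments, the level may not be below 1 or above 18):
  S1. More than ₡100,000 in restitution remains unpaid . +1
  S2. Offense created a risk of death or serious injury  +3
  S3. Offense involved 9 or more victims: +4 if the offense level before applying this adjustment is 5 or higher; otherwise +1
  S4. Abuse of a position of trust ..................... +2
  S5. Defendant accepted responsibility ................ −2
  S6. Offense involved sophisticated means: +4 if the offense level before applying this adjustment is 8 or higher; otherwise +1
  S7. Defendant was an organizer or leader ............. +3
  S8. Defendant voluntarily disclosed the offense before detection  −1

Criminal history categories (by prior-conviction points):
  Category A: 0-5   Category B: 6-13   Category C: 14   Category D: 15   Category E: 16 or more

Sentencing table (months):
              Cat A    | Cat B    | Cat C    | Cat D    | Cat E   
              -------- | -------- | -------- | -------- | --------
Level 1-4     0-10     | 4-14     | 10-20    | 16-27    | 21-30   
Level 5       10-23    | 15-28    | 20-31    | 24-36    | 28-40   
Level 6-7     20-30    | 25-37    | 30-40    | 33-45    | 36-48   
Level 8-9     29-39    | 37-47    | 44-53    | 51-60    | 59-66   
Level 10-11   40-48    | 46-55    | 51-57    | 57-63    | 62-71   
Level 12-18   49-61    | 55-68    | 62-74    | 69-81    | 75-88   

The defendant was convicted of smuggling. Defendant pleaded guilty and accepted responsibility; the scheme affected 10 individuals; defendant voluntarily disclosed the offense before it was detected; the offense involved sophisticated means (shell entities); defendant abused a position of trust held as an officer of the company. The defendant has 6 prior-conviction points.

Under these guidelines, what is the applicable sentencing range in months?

Base offense level for smuggling: 11.
S1 does not apply.
S2 does not apply.
S3 applies (level before this adjustment is 11 ≥ 5, so +4): 11 + 4 = 15.
S4 applies: 15 + 2 = 17.
S5 applies: 17 − 2 = 15.
S6 applies (level before this adjustment is 15 ≥ 8, so +4): 15 + 4 = 19.
S8 applies: 19 − 1 = 18.
Final offense level: 18.
Criminal history: 6 prior points → Category B (6-13).
Level 18 falls in the 12-18 band.
Grid: Level 12-18 × Category B = 55-68 months.

55-68 months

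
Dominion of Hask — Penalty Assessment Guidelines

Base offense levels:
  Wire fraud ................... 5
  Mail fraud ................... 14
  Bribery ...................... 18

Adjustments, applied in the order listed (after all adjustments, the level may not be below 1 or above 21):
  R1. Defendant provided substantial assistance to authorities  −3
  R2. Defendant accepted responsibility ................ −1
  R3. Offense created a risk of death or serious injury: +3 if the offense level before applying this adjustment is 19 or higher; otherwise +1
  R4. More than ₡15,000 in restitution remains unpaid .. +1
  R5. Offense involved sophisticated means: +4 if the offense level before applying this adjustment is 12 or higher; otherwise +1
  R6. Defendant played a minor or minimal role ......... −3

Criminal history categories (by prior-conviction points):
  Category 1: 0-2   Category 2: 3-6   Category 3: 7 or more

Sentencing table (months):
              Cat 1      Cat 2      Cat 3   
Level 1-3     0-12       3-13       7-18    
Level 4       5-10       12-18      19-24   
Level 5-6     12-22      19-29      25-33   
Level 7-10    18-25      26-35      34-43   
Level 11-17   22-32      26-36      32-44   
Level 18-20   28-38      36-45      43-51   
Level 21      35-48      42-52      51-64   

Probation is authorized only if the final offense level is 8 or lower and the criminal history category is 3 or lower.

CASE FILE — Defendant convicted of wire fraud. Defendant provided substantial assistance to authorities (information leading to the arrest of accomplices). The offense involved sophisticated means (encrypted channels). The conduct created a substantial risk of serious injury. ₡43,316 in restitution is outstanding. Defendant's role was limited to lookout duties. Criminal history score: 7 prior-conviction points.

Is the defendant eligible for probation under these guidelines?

Yes

Base offense level for wire fraud: 5.
R1 applies: 5 − 3 = 2.
R2 does not apply.
R3 applies (level before this adjustment is 2 < 19, so +1): 2 + 1 = 3.
R4 applies: 3 + 1 = 4.
R5 applies (level before this adjustment is 4 < 12, so +1): 4 + 1 = 5.
R6 applies: 5 − 3 = 2.
Final offense level: 2.
Criminal history: 7 prior points → Category 3 (7+).
Level 2 falls in the 1-3 band.
Grid: Level 1-3 × Category 3 = 7-18 months.
Probation check: level 2 ≤ 8 and category 3 ≤ 3 → eligible.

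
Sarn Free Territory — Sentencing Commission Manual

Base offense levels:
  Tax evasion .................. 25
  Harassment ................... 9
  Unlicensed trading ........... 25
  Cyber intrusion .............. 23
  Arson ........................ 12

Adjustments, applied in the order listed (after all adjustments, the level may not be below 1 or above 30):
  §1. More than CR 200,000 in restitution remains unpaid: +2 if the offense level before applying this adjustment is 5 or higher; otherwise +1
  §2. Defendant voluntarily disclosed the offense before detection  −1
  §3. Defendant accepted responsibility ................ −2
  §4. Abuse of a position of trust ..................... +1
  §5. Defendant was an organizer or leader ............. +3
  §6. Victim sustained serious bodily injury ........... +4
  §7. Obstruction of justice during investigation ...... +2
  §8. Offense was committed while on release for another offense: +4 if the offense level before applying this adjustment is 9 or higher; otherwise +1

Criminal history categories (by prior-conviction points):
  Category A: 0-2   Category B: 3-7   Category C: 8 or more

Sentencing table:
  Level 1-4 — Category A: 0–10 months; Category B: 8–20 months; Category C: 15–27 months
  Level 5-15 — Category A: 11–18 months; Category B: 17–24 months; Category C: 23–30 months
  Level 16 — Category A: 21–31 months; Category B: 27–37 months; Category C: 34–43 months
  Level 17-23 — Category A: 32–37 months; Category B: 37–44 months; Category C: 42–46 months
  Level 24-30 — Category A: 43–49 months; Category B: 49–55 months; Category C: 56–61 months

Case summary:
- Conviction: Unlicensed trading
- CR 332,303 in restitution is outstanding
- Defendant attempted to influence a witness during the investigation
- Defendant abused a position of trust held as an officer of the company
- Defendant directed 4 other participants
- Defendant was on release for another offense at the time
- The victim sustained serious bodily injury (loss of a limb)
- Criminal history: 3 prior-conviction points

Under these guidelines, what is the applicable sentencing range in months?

49-55 months

Base offense level for unlicensed trading: 25.
§1 applies (level before this adjustment is 25 ≥ 5, so +2): 25 + 2 = 27.
§2 does not apply.
§3 does not apply.
§4 applies: 27 + 1 = 28.
§5 applies: 28 + 3 = 31.
§6 applies: 31 + 4 = 35.
§7 applies: 35 + 2 = 37.
§8 applies (level before this adjustment is 37 ≥ 9, so +4): 37 + 4 = 41.
Level 41 exceeds the maximum of 30; capped at 30.
Final offense level: 30.
Criminal history: 3 prior points → Category B (3-7).
Level 30 falls in the 24-30 band.
Grid: Level 24-30 × Category B = 49-55 months.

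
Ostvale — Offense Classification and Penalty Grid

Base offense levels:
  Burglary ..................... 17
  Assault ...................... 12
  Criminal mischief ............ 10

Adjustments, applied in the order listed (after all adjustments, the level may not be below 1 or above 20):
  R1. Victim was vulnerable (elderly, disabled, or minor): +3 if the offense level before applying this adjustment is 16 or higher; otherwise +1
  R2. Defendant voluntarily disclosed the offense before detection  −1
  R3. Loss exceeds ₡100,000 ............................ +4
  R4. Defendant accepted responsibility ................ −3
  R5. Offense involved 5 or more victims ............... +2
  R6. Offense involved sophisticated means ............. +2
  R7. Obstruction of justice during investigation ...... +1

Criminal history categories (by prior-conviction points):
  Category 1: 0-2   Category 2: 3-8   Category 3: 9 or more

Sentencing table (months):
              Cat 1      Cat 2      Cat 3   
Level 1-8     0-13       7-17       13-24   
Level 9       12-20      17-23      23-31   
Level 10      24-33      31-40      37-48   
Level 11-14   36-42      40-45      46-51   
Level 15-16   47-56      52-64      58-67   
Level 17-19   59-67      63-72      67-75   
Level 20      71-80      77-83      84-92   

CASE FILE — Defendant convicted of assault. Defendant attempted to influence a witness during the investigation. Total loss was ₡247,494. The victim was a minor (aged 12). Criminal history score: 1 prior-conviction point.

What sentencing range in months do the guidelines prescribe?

59-67 months

Base offense level for assault: 12.
R1 applies (level before this adjustment is 12 < 16, so +1): 12 + 1 = 13.
R2 does not apply.
R3 applies: 13 + 4 = 17.
R4 does not apply.
R7 applies: 17 + 1 = 18.
Final offense level: 18.
Criminal history: 1 prior point → Category 1 (0-2).
Level 18 falls in the 17-19 band.
Grid: Level 17-19 × Category 1 = 59-67 months.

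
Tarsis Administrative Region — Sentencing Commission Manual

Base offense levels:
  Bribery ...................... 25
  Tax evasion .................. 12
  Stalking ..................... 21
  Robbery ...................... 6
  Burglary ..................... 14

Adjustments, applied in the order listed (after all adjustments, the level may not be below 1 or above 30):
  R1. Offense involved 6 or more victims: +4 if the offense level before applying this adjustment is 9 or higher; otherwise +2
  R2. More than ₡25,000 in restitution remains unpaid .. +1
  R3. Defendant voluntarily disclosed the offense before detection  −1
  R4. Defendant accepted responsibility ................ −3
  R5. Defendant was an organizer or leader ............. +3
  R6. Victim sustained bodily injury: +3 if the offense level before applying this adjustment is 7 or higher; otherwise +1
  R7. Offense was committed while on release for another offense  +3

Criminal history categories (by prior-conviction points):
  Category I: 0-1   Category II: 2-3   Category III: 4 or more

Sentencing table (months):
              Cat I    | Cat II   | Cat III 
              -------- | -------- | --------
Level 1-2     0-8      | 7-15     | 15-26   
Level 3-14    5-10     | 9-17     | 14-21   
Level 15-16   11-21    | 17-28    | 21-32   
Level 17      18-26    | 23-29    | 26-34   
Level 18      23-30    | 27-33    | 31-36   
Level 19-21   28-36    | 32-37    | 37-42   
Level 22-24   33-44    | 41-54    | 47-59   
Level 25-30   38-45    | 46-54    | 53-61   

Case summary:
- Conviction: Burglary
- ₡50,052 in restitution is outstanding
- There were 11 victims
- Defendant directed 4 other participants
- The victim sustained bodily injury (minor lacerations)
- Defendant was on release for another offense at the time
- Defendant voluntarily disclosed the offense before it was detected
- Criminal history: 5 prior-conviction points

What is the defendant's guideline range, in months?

53-61 months

Base offense level for burglary: 14.
R1 applies (level before this adjustment is 14 ≥ 9, so +4): 14 + 4 = 18.
R2 applies: 18 + 1 = 19.
R3 applies: 19 − 1 = 18.
R4 does not apply.
R5 applies: 18 + 3 = 21.
R6 applies (level before this adjustment is 21 ≥ 7, so +3): 21 + 3 = 24.
R7 applies: 24 + 3 = 27.
Final offense level: 27.
Criminal history: 5 prior points → Category III (4+).
Level 27 falls in the 25-30 band.
Grid: Level 25-30 × Category III = 53-61 months.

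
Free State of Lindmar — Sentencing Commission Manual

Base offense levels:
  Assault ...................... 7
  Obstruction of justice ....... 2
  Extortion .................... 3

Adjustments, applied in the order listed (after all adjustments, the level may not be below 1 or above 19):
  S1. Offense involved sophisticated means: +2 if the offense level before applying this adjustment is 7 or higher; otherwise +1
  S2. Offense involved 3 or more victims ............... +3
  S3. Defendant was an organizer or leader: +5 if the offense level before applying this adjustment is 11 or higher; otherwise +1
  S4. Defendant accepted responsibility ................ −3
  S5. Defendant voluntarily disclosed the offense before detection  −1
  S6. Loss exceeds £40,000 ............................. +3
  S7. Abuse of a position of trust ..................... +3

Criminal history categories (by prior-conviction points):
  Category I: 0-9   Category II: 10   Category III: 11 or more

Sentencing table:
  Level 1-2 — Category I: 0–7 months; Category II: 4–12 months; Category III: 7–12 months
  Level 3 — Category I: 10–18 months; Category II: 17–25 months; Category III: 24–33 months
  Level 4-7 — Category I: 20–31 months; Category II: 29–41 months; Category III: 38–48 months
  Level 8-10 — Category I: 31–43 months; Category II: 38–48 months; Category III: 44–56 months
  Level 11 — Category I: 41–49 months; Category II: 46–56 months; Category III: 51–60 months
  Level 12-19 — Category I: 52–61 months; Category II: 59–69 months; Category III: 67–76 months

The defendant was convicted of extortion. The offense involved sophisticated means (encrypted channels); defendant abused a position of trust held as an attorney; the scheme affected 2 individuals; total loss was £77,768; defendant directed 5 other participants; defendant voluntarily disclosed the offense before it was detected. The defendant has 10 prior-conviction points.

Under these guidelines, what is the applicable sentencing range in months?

38-48 months

Base offense level for extortion: 3.
S1 applies (level before this adjustment is 3 < 7, so +1): 3 + 1 = 4.
S2 does not apply.
S3 applies (level before this adjustment is 4 < 11, so +1): 4 + 1 = 5.
S5 applies: 5 − 1 = 4.
S6 applies: 4 + 3 = 7.
S7 applies: 7 + 3 = 10.
Final offense level: 10.
Criminal history: 10 prior points → Category II (10).
Level 10 falls in the 8-10 band.
Grid: Level 8-10 × Category II = 38-48 months.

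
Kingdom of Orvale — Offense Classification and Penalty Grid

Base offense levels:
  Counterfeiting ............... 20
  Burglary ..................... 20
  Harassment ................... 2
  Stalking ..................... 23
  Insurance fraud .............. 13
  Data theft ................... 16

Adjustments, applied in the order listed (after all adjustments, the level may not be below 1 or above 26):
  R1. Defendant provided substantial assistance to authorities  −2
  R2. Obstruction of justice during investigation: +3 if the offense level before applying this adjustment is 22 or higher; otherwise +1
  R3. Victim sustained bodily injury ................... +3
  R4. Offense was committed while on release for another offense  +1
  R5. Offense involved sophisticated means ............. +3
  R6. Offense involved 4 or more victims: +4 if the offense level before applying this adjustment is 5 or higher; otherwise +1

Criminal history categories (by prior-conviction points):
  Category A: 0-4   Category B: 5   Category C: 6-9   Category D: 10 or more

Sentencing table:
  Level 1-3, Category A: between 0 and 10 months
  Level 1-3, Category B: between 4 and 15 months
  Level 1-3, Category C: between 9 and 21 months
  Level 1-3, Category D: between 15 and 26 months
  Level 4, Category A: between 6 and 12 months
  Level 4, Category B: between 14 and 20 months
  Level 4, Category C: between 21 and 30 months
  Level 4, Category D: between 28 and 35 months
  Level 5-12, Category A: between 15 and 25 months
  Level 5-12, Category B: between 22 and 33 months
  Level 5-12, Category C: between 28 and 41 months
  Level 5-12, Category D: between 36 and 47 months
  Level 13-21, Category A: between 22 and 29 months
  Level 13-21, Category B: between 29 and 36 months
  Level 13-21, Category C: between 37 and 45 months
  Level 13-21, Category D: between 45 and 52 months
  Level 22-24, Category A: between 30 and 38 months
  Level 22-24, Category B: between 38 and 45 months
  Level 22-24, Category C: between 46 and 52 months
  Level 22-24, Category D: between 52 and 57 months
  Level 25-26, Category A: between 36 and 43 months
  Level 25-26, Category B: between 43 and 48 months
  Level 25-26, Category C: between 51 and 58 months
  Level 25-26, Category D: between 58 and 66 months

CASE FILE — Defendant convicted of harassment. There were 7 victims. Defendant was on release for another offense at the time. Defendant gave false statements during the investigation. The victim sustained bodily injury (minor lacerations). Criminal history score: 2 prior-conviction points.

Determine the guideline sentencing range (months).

15-25 months

Base offense level for harassment: 2.
R1 does not apply.
R2 applies (level before this adjustment is 2 < 22, so +1): 2 + 1 = 3.
R3 applies: 3 + 3 = 6.
R4 applies: 6 + 1 = 7.
R6 applies (level before this adjustment is 7 ≥ 5, so +4): 7 + 4 = 11.
Final offense level: 11.
Criminal history: 2 prior points → Category A (0-4).
Level 11 falls in the 5-12 band.
Grid: Level 5-12 × Category A = 15-25 months.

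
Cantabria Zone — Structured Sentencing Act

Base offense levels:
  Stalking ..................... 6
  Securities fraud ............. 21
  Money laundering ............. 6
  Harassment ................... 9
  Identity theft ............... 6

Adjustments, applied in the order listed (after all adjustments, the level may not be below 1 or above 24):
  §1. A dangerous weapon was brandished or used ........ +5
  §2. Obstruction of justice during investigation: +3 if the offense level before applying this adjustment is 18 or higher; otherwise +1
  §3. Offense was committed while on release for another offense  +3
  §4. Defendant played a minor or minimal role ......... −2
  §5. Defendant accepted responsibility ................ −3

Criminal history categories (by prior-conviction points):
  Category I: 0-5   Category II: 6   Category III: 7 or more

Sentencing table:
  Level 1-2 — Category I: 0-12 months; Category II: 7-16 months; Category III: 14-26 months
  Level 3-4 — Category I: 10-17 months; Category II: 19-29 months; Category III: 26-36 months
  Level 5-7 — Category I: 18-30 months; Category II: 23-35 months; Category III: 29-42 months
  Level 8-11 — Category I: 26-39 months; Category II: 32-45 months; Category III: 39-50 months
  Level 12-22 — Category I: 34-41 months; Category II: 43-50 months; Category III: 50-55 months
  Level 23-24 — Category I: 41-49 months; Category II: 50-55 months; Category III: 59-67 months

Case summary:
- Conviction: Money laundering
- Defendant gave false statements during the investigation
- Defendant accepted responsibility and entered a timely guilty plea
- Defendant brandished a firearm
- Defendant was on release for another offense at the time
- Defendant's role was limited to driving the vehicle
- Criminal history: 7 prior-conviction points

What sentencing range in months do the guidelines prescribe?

Base offense level for money laundering: 6.
§1 applies: 6 + 5 = 11.
§2 applies (level before this adjustment is 11 < 18, so +1): 11 + 1 = 12.
§3 applies: 12 + 3 = 15.
§4 applies: 15 − 2 = 13.
§5 applies: 13 − 3 = 10.
Final offense level: 10.
Criminal history: 7 prior points → Category III (7+).
Level 10 falls in the 8-11 band.
Grid: Level 8-11 × Category III = 39-50 months.

39-50 months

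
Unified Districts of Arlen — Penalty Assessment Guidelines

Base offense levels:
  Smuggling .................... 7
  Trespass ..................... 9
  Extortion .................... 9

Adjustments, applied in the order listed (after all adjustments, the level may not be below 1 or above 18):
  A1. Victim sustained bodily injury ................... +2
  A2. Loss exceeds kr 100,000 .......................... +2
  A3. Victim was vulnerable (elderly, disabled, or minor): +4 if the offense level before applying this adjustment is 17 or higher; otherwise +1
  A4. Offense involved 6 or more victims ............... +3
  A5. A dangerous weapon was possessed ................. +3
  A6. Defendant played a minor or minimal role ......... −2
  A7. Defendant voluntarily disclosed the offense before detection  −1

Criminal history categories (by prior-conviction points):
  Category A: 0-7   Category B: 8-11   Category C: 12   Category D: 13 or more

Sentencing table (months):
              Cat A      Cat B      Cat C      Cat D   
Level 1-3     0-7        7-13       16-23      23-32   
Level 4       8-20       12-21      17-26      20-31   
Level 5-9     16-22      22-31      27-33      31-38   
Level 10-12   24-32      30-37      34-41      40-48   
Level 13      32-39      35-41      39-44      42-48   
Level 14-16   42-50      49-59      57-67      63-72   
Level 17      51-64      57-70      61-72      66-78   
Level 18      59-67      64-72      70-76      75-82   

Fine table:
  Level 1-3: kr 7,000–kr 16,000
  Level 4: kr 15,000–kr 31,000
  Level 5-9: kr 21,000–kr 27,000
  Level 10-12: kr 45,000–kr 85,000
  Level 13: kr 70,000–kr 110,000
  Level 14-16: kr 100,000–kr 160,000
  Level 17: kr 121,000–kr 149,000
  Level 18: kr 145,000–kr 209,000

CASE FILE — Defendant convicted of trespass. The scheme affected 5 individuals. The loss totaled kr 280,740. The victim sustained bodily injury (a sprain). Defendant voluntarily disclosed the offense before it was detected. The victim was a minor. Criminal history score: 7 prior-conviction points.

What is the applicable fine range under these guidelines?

kr 70,000–kr 110,000

Base offense level for trespass: 9.
A1 applies: 9 + 2 = 11.
A2 applies: 11 + 2 = 13.
A3 applies (level before this adjustment is 13 < 17, so +1): 13 + 1 = 14.
A4 does not apply.
A5 does not apply.
A7 applies: 14 − 1 = 13.
Final offense level: 13.
Level 13 falls in the 13 band.
Fine table: Level 13 → kr 70,000–kr 110,000.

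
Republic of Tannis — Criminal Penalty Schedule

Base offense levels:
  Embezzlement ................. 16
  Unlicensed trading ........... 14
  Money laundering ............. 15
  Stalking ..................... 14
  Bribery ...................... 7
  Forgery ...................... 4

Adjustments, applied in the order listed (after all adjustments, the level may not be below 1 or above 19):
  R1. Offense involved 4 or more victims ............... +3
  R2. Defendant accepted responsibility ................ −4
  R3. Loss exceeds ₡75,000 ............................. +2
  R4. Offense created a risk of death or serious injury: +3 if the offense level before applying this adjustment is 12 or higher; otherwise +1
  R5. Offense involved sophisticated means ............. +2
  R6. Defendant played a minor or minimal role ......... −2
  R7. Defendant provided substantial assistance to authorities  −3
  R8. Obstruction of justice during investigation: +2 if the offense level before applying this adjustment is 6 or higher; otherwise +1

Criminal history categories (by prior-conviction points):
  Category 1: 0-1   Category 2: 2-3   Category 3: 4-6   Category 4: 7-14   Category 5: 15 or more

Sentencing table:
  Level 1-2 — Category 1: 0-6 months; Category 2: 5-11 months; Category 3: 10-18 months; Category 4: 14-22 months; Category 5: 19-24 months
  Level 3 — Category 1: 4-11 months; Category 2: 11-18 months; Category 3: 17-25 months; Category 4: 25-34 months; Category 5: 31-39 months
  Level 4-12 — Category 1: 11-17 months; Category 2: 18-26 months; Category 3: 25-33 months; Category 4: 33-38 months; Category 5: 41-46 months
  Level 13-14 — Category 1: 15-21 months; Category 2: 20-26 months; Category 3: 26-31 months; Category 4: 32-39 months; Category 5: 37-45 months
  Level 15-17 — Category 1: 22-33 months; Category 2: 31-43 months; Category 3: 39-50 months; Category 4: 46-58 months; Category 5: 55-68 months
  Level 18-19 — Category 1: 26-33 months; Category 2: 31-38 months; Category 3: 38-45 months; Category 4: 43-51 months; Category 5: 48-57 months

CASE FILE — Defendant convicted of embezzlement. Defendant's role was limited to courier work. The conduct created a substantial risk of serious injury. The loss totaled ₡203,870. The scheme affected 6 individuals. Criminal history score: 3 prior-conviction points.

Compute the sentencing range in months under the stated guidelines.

Base offense level for embezzlement: 16.
R1 applies: 16 + 3 = 19.
R2 does not apply.
R3 applies: 19 + 2 = 21.
R4 applies (level before this adjustment is 21 ≥ 12, so +3): 21 + 3 = 24.
R6 applies: 24 − 2 = 22.
R7 does not apply.
R8 does not apply.
Level 22 exceeds the maximum of 19; capped at 19.
Final offense level: 19.
Criminal history: 3 prior points → Category 2 (2-3).
Level 19 falls in the 18-19 band.
Grid: Level 18-19 × Category 2 = 31-38 months.

31-38 months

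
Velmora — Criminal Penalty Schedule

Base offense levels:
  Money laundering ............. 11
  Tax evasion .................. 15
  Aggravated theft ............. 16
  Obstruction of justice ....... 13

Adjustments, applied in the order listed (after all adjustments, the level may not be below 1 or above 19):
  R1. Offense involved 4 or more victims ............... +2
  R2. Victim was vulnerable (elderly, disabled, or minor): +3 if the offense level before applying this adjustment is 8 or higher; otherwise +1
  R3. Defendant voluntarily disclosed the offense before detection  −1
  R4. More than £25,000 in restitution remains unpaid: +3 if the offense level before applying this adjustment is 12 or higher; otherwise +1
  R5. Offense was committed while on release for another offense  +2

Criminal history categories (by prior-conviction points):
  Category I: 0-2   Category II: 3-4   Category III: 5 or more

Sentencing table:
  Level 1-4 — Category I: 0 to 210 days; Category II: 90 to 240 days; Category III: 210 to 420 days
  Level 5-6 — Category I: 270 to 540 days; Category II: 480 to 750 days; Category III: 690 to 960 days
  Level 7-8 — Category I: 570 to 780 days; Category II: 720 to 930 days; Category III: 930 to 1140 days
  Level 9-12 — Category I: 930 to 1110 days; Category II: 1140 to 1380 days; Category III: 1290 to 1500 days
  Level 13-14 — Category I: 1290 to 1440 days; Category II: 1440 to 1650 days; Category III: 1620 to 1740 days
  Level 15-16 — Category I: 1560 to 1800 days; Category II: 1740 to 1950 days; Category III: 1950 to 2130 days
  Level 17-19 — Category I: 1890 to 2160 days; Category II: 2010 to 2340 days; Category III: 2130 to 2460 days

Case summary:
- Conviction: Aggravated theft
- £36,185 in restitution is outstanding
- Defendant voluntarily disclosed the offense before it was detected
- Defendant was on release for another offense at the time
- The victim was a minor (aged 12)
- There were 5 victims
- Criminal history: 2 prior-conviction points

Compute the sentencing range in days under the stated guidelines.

1890-2160 days

Base offense level for aggravated theft: 16.
R1 applies: 16 + 2 = 18.
R2 applies (level before this adjustment is 18 ≥ 8, so +3): 18 + 3 = 21.
R3 applies: 21 − 1 = 20.
R4 applies (level before this adjustment is 20 ≥ 12, so +3): 20 + 3 = 23.
R5 applies: 23 + 2 = 25.
Level 25 exceeds the maximum of 19; capped at 19.
Final offense level: 19.
Criminal history: 2 prior points → Category I (0-2).
Level 19 falls in the 17-19 band.
Grid: Level 17-19 × Category I = 1890-2160 days.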